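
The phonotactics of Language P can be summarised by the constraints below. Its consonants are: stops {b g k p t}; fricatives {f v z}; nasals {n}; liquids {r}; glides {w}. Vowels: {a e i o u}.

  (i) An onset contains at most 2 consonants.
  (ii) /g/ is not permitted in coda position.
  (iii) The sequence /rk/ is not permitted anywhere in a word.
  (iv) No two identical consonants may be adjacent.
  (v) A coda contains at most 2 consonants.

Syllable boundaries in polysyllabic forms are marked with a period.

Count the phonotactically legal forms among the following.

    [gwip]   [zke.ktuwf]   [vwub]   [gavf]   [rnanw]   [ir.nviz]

[gwip] — σ1 onset /gw/ (2C), coda /p/ ok → phonotactically legal
[zke.ktuwf] — σ1 onset /zk/ (2C), coda /∅/ ok; σ2 onset /kt/ (2C), coda /wf/ (2C) ok → phonotactically legal
[vwub] — σ1 onset /vw/ (2C), coda /b/ ok → phonotactically legal
[gavf] — σ1 onset /g/, coda /vf/ (2C) ok → phonotactically legal
[rnanw] — σ1 onset /rn/ (2C), coda /nw/ (2C) ok → phonotactically legal
[ir.nviz] — σ1 onset /∅/, coda /r/ ok; σ2 onset /nv/ (2C), coda /z/ ok → phonotactically legal
Phonotactically legal: [gwip], [zke.ktuwf], [vwub], [gavf], [rnanw], [ir.nviz] → 6.

6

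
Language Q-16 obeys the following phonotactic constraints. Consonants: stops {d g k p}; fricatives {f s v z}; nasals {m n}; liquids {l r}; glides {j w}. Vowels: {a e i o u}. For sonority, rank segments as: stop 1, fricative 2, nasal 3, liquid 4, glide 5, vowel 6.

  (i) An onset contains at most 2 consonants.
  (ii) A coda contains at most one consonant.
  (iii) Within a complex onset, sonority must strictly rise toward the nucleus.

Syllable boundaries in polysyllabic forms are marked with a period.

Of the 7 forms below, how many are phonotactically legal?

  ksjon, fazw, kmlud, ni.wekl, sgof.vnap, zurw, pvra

0

ksjon — violates constraint (i): syllable 1 onset /ksj/ has 3 consonants (> 2) → phonotactically illegal
fazw — violates constraint (ii): syllable 1 coda /zw/ has 2 consonants (> 1) → phonotactically illegal
kmlud — violates constraint (i): syllable 1 onset /kml/ has 3 consonants (> 2) → phonotactically illegal
ni.wekl — violates constraint (ii): syllable 2 coda /kl/ has 2 consonants (> 1) → phonotactically illegal
sgof.vnap — violates constraint (iii): syllable 1 onset /sg/: /s/ (fricative, 2) → /g/ (stop, 1) does not rise → phonotactically illegal
zurw — violates constraint (ii): syllable 1 coda /rw/ has 2 consonants (> 1) → phonotactically illegal
pvra — violates constraint (i): syllable 1 onset /pvr/ has 3 consonants (> 2) → phonotactically illegal
No form is phonotactically legal → 0.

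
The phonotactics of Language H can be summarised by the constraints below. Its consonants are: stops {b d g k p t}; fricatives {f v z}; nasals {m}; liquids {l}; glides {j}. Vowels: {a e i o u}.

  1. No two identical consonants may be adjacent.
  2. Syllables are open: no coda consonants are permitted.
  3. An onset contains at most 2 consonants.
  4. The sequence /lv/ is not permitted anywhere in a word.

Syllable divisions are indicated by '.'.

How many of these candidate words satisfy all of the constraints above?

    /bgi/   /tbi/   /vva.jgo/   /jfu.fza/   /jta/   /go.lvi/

4

/bgi/ — σ1 onset /bg/ (2C), coda /∅/ ok → licit
/tbi/ — σ1 onset /tb/ (2C), coda /∅/ ok → licit
/vva.jgo/ — violates constraint 1: adjacent identical consonants /vv/ → illicit
/jfu.fza/ — σ1 onset /jf/ (2C), coda /∅/ ok; σ2 onset /fz/ (2C), coda /∅/ ok → licit
/jta/ — σ1 onset /jt/ (2C), coda /∅/ ok → licit
/go.lvi/ — violates constraint 4: contains banned sequence /lv/ → illicit
Licit: /bgi/, /tbi/, /jfu.fza/, /jta/ → 4.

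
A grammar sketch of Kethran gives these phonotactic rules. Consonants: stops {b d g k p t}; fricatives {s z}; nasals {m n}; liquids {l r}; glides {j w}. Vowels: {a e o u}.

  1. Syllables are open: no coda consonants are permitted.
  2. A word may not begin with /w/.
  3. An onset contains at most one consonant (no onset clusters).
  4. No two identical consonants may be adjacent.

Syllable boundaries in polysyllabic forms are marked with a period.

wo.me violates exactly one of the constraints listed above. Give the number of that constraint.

2

wo.me: word begins with /w/.
This is a violation of constraint 2: "A word may not begin with /w/."
The remaining constraints (1, 3, 4) are satisfied.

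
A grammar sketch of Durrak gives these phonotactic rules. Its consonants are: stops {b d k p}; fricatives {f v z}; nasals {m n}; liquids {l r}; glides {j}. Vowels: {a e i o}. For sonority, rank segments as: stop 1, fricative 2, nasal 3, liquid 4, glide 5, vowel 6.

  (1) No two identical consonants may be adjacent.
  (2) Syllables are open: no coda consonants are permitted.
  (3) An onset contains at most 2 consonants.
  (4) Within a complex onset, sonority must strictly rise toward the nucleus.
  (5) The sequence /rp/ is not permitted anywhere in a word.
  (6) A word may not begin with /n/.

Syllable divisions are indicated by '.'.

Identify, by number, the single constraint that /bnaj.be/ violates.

2

/bnaj.be/: syllable 1 coda /j/ has 1 consonant (> 0).
This is a violation of constraint 2: "Syllables are open: no coda consonants are permitted."
The remaining constraints (1, 3, 4, 5, 6) are satisfied.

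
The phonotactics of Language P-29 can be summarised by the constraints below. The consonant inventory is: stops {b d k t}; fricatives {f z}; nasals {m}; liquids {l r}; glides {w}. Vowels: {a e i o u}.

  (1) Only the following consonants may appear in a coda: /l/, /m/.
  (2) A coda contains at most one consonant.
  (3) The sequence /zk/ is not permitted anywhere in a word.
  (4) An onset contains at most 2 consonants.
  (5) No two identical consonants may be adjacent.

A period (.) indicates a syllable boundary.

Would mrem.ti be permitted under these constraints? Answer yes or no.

mrem.ti — σ1 onset /mr/ (2C), coda /m/ ok; σ2 onset /t/, coda /∅/ ok → permitted

yes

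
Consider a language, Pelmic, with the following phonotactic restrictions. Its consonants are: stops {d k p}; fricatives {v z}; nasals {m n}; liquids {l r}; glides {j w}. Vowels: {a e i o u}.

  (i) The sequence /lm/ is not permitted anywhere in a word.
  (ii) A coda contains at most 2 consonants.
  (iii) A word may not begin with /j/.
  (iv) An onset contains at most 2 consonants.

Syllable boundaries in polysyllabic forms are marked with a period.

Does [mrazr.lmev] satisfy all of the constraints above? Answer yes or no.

[mrazr.lmev] — violates constraint (i): contains banned sequence /lm/ → illicit

no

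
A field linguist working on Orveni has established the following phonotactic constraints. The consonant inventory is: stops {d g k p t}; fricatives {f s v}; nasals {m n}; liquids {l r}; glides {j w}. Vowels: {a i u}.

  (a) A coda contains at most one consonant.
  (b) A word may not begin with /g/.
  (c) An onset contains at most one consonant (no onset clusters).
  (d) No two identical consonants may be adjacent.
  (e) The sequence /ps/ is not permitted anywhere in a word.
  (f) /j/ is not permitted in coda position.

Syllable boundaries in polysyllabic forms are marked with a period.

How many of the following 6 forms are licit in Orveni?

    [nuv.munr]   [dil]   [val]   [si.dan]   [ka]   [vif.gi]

5

[nuv.munr] — violates constraint (a): syllable 2 coda /nr/ has 2 consonants (> 1) → illicit
[dil] — σ1 onset /d/, coda /l/ ok → licit
[val] — σ1 onset /v/, coda /l/ ok → licit
[si.dan] — σ1 onset /s/, coda /∅/ ok; σ2 onset /d/, coda /n/ ok → licit
[ka] — σ1 onset /k/, coda /∅/ ok → licit
[vif.gi] — σ1 onset /v/, coda /f/ ok; σ2 onset /g/, coda /∅/ ok → licit
Licit: [dil], [val], [si.dan], [ka], [vif.gi] → 5.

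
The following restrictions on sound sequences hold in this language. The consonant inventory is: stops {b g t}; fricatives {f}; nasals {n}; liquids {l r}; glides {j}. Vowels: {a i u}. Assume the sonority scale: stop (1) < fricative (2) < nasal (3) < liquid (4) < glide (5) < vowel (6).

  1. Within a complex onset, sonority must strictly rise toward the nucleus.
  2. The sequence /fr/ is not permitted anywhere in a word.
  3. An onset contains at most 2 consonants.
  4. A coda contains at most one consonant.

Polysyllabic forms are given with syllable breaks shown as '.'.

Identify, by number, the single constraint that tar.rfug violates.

tar.rfug: syllable 2 onset /rf/: /r/ (liquid, 4) → /f/ (fricative, 2) does not rise.
This is a violation of constraint 1: "Within a complex onset, sonority must strictly rise toward the nucleus."
The remaining constraints (2, 3, 4) are satisfied.

1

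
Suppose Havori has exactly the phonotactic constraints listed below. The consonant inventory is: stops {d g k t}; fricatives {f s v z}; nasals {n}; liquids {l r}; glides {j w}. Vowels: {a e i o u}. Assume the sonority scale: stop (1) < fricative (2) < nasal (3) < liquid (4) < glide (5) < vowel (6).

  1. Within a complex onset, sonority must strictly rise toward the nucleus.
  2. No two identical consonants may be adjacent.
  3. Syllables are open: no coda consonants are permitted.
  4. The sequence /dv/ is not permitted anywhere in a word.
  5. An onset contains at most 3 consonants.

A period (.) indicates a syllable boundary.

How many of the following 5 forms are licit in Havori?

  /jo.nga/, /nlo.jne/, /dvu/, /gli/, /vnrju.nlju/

1

/jo.nga/ — violates constraint 1: syllable 2 onset /ng/: /n/ (nasal, 3) → /g/ (stop, 1) does not rise → illicit
/nlo.jne/ — violates constraint 1: syllable 2 onset /jn/: /j/ (glide, 5) → /n/ (nasal, 3) does not rise → illicit
/dvu/ — violates constraint 4: contains banned sequence /dv/ → illicit
/gli/ — σ1 onset /gl/ (1→4 rises), coda /∅/ ok → licit
/vnrju.nlju/ — violates constraint 5: syllable 1 onset /vnrj/ has 4 consonants (> 3) → illicit
Licit: /gli/ → 1.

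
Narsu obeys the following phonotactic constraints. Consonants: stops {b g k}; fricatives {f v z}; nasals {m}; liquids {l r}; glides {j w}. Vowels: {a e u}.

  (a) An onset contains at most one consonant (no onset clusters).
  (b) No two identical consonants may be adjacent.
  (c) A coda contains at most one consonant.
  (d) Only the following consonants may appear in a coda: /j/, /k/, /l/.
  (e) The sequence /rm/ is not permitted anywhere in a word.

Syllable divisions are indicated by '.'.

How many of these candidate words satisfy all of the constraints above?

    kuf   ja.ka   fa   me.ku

3

kuf — violates constraint (d): syllable 1 coda contains /f/, which is not a licensed coda consonant → illicit
ja.ka — σ1 onset /j/, coda /∅/ ok; σ2 onset /k/, coda /∅/ ok → licit
fa — σ1 onset /f/, coda /∅/ ok → licit
me.ku — σ1 onset /m/, coda /∅/ ok; σ2 onset /k/, coda /∅/ ok → licit
Licit: ja.ka, fa, me.ku → 3.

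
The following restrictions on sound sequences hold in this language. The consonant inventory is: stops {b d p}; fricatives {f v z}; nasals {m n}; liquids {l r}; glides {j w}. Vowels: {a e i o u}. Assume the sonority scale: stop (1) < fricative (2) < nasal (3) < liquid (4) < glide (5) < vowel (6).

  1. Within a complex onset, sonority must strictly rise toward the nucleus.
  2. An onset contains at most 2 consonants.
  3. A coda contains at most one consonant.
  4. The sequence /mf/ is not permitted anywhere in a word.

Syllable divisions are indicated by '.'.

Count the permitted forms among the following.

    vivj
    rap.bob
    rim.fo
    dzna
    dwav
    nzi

2

vivj — violates constraint 3: syllable 1 coda /vj/ has 2 consonants (> 1) → not permitted
rap.bob — σ1 onset /r/, coda /p/ ok; σ2 onset /b/, coda /b/ ok → permitted
rim.fo — violates constraint 4: contains banned sequence /mf/ → not permitted
dzna — violates constraint 2: syllable 1 onset /dzn/ has 3 consonants (> 2) → not permitted
dwav — σ1 onset /dw/ (1→5 rises), coda /v/ ok → permitted
nzi — violates constraint 1: syllable 1 onset /nz/: /n/ (nasal, 3) → /z/ (fricative, 2) does not rise → not permitted
Permitted: rap.bob, dwav → 2.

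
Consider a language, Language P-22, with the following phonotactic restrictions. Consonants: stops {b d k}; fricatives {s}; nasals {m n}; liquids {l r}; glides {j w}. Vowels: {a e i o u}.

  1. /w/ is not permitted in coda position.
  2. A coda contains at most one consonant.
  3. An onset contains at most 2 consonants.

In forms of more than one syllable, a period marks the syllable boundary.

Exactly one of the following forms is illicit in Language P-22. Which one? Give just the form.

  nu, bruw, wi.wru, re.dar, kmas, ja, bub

bruw

nu — σ1 onset /n/, coda /∅/ ok → licit
bruw — violates constraint 1: syllable 1 coda contains /w/ → illicit
wi.wru — σ1 onset /w/, coda /∅/ ok; σ2 onset /wr/ (2C), coda /∅/ ok → licit
re.dar — σ1 onset /r/, coda /∅/ ok; σ2 onset /d/, coda /r/ ok → licit
kmas — σ1 onset /km/ (2C), coda /s/ ok → licit
ja — σ1 onset /j/, coda /∅/ ok → licit
bub — σ1 onset /b/, coda /b/ ok → licit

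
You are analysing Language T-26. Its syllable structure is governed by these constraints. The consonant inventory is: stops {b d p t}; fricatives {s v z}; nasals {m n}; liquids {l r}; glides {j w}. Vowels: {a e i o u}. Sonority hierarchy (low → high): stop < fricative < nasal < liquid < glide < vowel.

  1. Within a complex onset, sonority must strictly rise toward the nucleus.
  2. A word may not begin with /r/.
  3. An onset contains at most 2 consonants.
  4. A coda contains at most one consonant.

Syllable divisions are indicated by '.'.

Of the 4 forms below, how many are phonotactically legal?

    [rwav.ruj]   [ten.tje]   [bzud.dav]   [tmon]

3

[rwav.ruj] — violates constraint 2: word begins with /r/ → phonotactically illegal
[ten.tje] — σ1 onset /t/, coda /n/ ok; σ2 onset /tj/ (1→5 rises), coda /∅/ ok → phonotactically legal
[bzud.dav] — σ1 onset /bz/ (1→2 rises), coda /d/ ok; σ2 onset /d/, coda /v/ ok → phonotactically legal
[tmon] — σ1 onset /tm/ (1→3 rises), coda /n/ ok → phonotactically legal
Phonotactically legal: [ten.tje], [bzud.dav], [tmon] → 3.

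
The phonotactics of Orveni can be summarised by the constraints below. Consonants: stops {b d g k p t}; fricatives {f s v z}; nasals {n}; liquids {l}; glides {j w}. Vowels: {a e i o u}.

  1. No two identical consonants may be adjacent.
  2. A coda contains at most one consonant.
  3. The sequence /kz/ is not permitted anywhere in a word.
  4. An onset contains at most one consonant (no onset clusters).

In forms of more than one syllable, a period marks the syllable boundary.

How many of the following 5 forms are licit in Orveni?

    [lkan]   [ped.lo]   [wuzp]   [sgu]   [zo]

2

[lkan] — violates constraint 4: syllable 1 onset /lk/ has 2 consonants (> 1) → illicit
[ped.lo] — σ1 onset /p/, coda /d/ ok; σ2 onset /l/, coda /∅/ ok → licit
[wuzp] — violates constraint 2: syllable 1 coda /zp/ has 2 consonants (> 1) → illicit
[sgu] — violates constraint 4: syllable 1 onset /sg/ has 2 consonants (> 1) → illicit
[zo] — σ1 onset /z/, coda /∅/ ok → licit
Licit: [ped.lo], [zo] → 2.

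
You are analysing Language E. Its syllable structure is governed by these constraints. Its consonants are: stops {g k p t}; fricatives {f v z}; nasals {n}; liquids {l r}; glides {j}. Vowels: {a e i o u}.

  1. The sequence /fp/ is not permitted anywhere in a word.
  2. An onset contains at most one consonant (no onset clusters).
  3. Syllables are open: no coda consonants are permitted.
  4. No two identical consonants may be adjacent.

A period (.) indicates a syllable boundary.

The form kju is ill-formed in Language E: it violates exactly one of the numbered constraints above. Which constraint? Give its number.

kju: syllable 1 onset /kj/ has 2 consonants (> 1).
This is a violation of constraint 2: "An onset contains at most one consonant (no onset clusters)."
The remaining constraints (1, 3, 4) are satisfied.

2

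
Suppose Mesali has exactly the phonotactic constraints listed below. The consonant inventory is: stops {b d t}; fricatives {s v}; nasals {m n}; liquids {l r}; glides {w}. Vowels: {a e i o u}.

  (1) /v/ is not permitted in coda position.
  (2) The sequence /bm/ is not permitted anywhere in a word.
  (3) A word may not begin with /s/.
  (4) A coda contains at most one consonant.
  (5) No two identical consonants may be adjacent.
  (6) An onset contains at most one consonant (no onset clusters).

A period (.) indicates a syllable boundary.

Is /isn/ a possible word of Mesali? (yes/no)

/isn/ — violates constraint 4: syllable 1 coda /sn/ has 2 consonants (> 1) → phonotactically illegal

no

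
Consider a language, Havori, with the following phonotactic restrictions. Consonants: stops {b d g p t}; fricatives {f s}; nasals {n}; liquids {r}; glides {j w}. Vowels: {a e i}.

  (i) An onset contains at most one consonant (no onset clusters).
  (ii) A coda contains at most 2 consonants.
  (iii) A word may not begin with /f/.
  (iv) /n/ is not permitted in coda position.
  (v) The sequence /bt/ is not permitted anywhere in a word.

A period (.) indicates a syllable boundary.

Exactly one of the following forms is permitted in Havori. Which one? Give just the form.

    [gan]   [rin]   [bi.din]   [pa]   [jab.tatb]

[gan] — violates constraint (iv): syllable 1 coda contains /n/ → not permitted
[rin] — violates constraint (iv): syllable 1 coda contains /n/ → not permitted
[bi.din] — violates constraint (iv): syllable 2 coda contains /n/ → not permitted
[pa] — σ1 onset /p/, coda /∅/ ok → permitted
[jab.tatb] — violates constraint (v): contains banned sequence /bt/ → not permitted

[pa]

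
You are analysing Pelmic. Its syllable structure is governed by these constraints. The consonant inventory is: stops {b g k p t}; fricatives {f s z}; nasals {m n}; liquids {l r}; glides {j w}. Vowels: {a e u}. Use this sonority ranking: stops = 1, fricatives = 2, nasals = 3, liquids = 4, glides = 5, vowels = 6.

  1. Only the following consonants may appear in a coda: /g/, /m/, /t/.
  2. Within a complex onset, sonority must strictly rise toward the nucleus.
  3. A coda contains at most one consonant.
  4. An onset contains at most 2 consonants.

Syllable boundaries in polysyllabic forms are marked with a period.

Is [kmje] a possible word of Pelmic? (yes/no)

no

[kmje] — violates constraint 4: syllable 1 onset /kmj/ has 3 consonants (> 2) → not permitted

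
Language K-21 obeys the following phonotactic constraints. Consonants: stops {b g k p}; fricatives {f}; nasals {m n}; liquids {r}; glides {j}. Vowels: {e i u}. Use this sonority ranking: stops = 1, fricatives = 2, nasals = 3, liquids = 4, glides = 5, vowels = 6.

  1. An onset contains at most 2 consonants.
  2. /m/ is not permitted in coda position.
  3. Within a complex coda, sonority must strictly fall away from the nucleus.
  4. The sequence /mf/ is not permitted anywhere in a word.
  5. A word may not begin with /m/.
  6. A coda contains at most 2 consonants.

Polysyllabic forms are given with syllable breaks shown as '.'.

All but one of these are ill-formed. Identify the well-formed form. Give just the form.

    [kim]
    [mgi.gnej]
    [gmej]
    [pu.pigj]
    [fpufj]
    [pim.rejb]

[kim] — violates constraint 2: syllable 1 coda contains /m/ → ill-formed
[mgi.gnej] — violates constraint 5: word begins with /m/ → ill-formed
[gmej] — σ1 onset /gm/ (2C), coda /j/ ok → well-formed
[pu.pigj] — violates constraint 3: syllable 2 coda /gj/: /g/ (stop, 1) → /j/ (glide, 5) does not fall → ill-formed
[fpufj] — violates constraint 3: syllable 1 coda /fj/: /f/ (fricative, 2) → /j/ (glide, 5) does not fall → ill-formed
[pim.rejb] — violates constraint 2: syllable 1 coda contains /m/ → ill-formed

[gmej]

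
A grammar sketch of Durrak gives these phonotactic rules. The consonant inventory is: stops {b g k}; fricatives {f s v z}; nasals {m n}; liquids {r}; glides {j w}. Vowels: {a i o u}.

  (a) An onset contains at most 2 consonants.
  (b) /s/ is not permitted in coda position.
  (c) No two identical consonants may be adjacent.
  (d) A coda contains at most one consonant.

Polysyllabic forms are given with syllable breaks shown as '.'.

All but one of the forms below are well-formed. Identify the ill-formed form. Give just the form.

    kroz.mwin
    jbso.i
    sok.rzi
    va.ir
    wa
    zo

kroz.mwin — σ1 onset /kr/ (2C), coda /z/ ok; σ2 onset /mw/ (2C), coda /n/ ok → well-formed
jbso.i — violates constraint (a): syllable 1 onset /jbs/ has 3 consonants (> 2) → ill-formed
sok.rzi — σ1 onset /s/, coda /k/ ok; σ2 onset /rz/ (2C), coda /∅/ ok → well-formed
va.ir — σ1 onset /v/, coda /∅/ ok; σ2 onset /∅/, coda /r/ ok → well-formed
wa — σ1 onset /w/, coda /∅/ ok → well-formed
zo — σ1 onset /z/, coda /∅/ ok → well-formed

jbso.i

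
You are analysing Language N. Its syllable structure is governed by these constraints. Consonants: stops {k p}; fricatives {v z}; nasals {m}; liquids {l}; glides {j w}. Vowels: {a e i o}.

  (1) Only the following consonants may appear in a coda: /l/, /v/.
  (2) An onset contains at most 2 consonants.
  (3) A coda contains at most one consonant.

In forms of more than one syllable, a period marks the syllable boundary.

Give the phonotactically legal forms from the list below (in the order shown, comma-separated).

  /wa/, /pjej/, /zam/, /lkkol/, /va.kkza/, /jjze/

/wa/

/wa/ — σ1 onset /w/, coda /∅/ ok → phonotactically legal
/pjej/ — violates constraint 1: syllable 1 coda contains /j/, which is not a licensed coda consonant → phonotactically illegal
/zam/ — violates constraint 1: syllable 1 coda contains /m/, which is not a licensed coda consonant → phonotactically illegal
/lkkol/ — violates constraint 2: syllable 1 onset /lkk/ has 3 consonants (> 2) → phonotactically illegal
/va.kkza/ — violates constraint 2: syllable 2 onset /kkz/ has 3 consonants (> 2) → phonotactically illegal
/jjze/ — violates constraint 2: syllable 1 onset /jjz/ has 3 consonants (> 2) → phonotactically illegal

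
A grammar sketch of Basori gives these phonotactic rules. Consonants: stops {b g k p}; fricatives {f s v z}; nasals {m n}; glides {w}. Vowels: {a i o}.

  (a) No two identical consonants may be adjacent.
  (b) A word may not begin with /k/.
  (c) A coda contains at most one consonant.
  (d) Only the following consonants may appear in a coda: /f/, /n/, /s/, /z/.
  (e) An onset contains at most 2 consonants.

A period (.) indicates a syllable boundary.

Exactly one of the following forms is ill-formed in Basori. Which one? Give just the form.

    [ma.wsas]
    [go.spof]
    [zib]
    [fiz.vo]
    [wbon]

[zib]

[ma.wsas] — σ1 onset /m/, coda /∅/ ok; σ2 onset /ws/ (2C), coda /s/ ok → well-formed
[go.spof] — σ1 onset /g/, coda /∅/ ok; σ2 onset /sp/ (2C), coda /f/ ok → well-formed
[zib] — violates constraint (d): syllable 1 coda contains /b/, which is not a licensed coda consonant → ill-formed
[fiz.vo] — σ1 onset /f/, coda /z/ ok; σ2 onset /v/, coda /∅/ ok → well-formed
[wbon] — σ1 onset /wb/ (2C), coda /n/ ok → well-formed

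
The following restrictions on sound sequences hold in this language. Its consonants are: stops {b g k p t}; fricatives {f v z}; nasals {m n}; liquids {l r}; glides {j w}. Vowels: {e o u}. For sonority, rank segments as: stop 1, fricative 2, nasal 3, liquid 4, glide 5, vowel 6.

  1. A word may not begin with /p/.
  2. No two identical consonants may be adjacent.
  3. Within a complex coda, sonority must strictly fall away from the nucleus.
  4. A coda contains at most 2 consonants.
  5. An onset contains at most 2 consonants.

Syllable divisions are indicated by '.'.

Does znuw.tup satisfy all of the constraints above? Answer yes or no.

znuw.tup — σ1 onset /zn/ (2C), coda /w/ ok; σ2 onset /t/, coda /p/ ok → phonotactically legal

yes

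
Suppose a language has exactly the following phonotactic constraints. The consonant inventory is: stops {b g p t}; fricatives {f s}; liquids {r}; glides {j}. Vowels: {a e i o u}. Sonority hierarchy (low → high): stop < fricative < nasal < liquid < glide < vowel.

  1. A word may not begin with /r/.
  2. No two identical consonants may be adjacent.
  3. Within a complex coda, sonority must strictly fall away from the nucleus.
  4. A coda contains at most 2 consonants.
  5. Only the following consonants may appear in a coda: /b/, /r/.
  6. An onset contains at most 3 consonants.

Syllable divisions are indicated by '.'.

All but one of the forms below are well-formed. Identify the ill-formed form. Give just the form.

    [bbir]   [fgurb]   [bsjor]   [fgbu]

[bbir]

[bbir] — violates constraint 2: adjacent identical consonants /bb/ → ill-formed
[fgurb] — σ1 onset /fg/ (2C), coda /rb/ (4→1 falls) ok → well-formed
[bsjor] — σ1 onset /bsj/ (3C), coda /r/ ok → well-formed
[fgbu] — σ1 onset /fgb/ (3C), coda /∅/ ok → well-formed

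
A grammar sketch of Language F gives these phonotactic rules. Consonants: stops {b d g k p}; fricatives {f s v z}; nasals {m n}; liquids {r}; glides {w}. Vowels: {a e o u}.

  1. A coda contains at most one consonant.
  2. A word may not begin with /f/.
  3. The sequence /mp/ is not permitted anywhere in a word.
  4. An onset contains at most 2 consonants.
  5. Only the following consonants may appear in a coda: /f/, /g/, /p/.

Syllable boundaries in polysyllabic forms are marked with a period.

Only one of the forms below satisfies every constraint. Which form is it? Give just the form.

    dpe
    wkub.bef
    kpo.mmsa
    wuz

dpe — σ1 onset /dp/ (2C), coda /∅/ ok → phonotactically legal
wkub.bef — violates constraint 5: syllable 1 coda contains /b/, which is not a licensed coda consonant → phonotactically illegal
kpo.mmsa — violates constraint 4: syllable 2 onset /mms/ has 3 consonants (> 2) → phonotactically illegal
wuz — violates constraint 5: syllable 1 coda contains /z/, which is not a licensed coda consonant → phonotactically illegal

dpe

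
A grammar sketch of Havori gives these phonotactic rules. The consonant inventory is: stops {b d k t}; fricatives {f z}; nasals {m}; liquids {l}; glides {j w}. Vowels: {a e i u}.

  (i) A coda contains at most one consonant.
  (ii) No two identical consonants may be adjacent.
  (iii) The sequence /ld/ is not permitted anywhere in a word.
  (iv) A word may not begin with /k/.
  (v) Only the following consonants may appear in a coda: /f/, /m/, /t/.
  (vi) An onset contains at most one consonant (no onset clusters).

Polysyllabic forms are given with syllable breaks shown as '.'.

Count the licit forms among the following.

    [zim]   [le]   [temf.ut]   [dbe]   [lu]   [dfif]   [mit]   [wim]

[zim] — σ1 onset /z/, coda /m/ ok → licit
[le] — σ1 onset /l/, coda /∅/ ok → licit
[temf.ut] — violates constraint (i): syllable 1 coda /mf/ has 2 consonants (> 1) → illicit
[dbe] — violates constraint (vi): syllable 1 onset /db/ has 2 consonants (> 1) → illicit
[lu] — σ1 onset /l/, coda /∅/ ok → licit
[dfif] — violates constraint (vi): syllable 1 onset /df/ has 2 consonants (> 1) → illicit
[mit] — σ1 onset /m/, coda /t/ ok → licit
[wim] — σ1 onset /w/, coda /m/ ok → licit
Licit: [zim], [le], [lu], [mit], [wim] → 5.

5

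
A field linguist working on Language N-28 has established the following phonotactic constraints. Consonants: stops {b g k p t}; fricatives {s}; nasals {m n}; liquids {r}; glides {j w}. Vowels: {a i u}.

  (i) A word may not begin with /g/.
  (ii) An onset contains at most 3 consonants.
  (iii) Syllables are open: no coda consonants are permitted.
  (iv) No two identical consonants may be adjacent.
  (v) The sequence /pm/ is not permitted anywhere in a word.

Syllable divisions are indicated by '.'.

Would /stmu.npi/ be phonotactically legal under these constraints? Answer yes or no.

/stmu.npi/ — σ1 onset /stm/ (3C), coda /∅/ ok; σ2 onset /np/ (2C), coda /∅/ ok → phonotactically legal

yes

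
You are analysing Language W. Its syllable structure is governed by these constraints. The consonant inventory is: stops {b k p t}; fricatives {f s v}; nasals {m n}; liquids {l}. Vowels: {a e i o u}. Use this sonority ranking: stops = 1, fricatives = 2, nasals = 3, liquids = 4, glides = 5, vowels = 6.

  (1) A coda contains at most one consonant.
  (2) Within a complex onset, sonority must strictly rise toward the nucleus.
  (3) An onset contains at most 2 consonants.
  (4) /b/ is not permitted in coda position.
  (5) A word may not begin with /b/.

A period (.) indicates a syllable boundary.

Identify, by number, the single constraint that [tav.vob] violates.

[tav.vob]: syllable 2 coda contains /b/.
This is a violation of constraint 4: "/b/ is not permitted in coda position."
The remaining constraints (1, 2, 3, 5) are satisfied.

4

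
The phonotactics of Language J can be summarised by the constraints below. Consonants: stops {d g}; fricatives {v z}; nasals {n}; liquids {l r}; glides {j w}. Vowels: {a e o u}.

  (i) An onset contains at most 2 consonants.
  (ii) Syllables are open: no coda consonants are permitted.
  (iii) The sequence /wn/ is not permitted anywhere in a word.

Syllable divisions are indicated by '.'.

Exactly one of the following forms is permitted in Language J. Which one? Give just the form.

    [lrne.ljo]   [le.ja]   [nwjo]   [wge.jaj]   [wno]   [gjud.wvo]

[le.ja]

[lrne.ljo] — violates constraint (i): syllable 1 onset /lrn/ has 3 consonants (> 2) → not permitted
[le.ja] — σ1 onset /l/, coda /∅/ ok; σ2 onset /j/, coda /∅/ ok → permitted
[nwjo] — violates constraint (i): syllable 1 onset /nwj/ has 3 consonants (> 2) → not permitted
[wge.jaj] — violates constraint (ii): syllable 2 coda /j/ has 1 consonant (> 0) → not permitted
[wno] — violates constraint (iii): contains banned sequence /wn/ → not permitted
[gjud.wvo] — violates constraint (ii): syllable 1 coda /d/ has 1 consonant (> 0) → not permitted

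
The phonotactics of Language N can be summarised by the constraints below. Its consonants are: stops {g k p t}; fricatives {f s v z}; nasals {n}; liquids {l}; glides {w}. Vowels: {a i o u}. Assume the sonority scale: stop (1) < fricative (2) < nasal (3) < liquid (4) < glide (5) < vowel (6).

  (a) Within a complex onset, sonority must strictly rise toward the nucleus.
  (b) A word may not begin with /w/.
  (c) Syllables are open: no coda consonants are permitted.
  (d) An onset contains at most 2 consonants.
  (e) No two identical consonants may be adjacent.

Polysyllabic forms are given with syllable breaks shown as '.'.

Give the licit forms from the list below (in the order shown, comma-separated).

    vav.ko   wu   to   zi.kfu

vav.ko — violates constraint (c): syllable 1 coda /v/ has 1 consonant (> 0) → illicit
wu — violates constraint (b): word begins with /w/ → illicit
to — σ1 onset /t/, coda /∅/ ok → licit
zi.kfu — σ1 onset /z/, coda /∅/ ok; σ2 onset /kf/ (1→2 rises), coda /∅/ ok → licit

to, zi.kfu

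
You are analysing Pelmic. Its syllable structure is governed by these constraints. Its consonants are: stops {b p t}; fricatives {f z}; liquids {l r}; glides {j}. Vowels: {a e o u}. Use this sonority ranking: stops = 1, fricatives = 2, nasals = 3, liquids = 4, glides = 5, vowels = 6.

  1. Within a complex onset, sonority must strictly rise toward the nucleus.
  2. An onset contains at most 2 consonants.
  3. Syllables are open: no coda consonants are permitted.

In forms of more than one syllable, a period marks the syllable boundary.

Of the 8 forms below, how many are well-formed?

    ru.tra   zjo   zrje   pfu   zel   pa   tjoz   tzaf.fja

4

ru.tra — σ1 onset /r/, coda /∅/ ok; σ2 onset /tr/ (1→4 rises), coda /∅/ ok → well-formed
zjo — σ1 onset /zj/ (2→5 rises), coda /∅/ ok → well-formed
zrje — violates constraint 2: syllable 1 onset /zrj/ has 3 consonants (> 2) → ill-formed
pfu — σ1 onset /pf/ (1→2 rises), coda /∅/ ok → well-formed
zel — violates constraint 3: syllable 1 coda /l/ has 1 consonant (> 0) → ill-formed
pa — σ1 onset /p/, coda /∅/ ok → well-formed
tjoz — violates constraint 3: syllable 1 coda /z/ has 1 consonant (> 0) → ill-formed
tzaf.fja — violates constraint 3: syllable 1 coda /f/ has 1 consonant (> 0) → ill-formed
Well-formed: ru.tra, zjo, pfu, pa → 4.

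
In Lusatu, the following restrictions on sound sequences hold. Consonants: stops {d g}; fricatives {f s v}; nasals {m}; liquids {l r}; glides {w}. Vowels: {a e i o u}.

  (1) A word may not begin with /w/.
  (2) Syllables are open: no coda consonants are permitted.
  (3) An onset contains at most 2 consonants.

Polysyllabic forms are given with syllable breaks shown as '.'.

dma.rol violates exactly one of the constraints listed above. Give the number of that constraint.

dma.rol: syllable 2 coda /l/ has 1 consonant (> 0).
This is a violation of constraint 2: "Syllables are open: no coda consonants are permitted."
The remaining constraints (1, 3) are satisfied.

2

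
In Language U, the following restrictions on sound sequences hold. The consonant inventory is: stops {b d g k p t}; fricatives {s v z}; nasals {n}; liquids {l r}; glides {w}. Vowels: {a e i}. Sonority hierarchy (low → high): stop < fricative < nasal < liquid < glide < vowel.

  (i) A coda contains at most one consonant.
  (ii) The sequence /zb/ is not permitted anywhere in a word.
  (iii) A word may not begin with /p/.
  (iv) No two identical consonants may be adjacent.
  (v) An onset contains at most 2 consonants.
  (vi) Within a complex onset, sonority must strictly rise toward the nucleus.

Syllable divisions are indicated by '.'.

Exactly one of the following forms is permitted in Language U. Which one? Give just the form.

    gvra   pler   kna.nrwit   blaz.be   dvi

gvra — violates constraint (v): syllable 1 onset /gvr/ has 3 consonants (> 2) → not permitted
pler — violates constraint (iii): word begins with /p/ → not permitted
kna.nrwit — violates constraint (v): syllable 2 onset /nrw/ has 3 consonants (> 2) → not permitted
blaz.be — violates constraint (ii): contains banned sequence /zb/ → not permitted
dvi — σ1 onset /dv/ (1→2 rises), coda /∅/ ok → permitted

dvi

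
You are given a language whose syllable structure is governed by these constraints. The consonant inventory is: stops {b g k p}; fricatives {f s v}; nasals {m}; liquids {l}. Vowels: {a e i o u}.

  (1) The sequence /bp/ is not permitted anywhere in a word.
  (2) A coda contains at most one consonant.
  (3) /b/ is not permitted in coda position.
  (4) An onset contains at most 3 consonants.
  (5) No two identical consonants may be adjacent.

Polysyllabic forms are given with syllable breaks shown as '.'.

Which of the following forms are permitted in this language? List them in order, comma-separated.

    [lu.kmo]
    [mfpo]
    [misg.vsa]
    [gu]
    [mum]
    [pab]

[lu.kmo] — σ1 onset /l/, coda /∅/ ok; σ2 onset /km/ (2C), coda /∅/ ok → permitted
[mfpo] — σ1 onset /mfp/ (3C), coda /∅/ ok → permitted
[misg.vsa] — violates constraint 2: syllable 1 coda /sg/ has 2 consonants (> 1) → not permitted
[gu] — σ1 onset /g/, coda /∅/ ok → permitted
[mum] — σ1 onset /m/, coda /m/ ok → permitted
[pab] — violates constraint 3: syllable 1 coda contains /b/ → not permitted

[lu.kmo], [mfpo], [gu], [mum]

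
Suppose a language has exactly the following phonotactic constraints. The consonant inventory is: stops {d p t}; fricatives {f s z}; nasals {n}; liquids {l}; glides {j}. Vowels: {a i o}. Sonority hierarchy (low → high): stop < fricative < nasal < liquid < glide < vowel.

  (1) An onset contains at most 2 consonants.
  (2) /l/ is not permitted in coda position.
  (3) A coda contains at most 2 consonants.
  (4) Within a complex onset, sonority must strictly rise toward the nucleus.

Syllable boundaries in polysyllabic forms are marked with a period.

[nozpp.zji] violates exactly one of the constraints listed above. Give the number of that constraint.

3

[nozpp.zji]: syllable 1 coda /zpp/ has 3 consonants (> 2).
This is a violation of constraint 3: "A coda contains at most 2 consonants."
The remaining constraints (1, 2, 4) are satisfied.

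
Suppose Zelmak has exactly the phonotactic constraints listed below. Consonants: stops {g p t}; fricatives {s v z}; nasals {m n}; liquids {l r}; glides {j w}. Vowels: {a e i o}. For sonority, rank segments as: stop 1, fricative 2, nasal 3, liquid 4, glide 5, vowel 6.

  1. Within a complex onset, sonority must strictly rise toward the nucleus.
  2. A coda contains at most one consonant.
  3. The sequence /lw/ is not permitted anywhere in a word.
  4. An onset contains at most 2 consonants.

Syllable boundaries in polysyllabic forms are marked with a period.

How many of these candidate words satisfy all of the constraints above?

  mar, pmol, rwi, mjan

4

mar — σ1 onset /m/, coda /r/ ok → phonotactically legal
pmol — σ1 onset /pm/ (1→3 rises), coda /l/ ok → phonotactically legal
rwi — σ1 onset /rw/ (4→5 rises), coda /∅/ ok → phonotactically legal
mjan — σ1 onset /mj/ (3→5 rises), coda /n/ ok → phonotactically legal
Phonotactically legal: mar, pmol, rwi, mjan → 4.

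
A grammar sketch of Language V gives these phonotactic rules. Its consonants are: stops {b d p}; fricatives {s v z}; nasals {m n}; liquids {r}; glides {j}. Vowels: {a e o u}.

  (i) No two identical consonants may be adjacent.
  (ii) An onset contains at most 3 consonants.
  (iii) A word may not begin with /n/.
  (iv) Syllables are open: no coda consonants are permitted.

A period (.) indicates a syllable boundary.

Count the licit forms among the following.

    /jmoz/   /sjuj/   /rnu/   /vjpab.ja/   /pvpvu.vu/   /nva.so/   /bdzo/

/jmoz/ — violates constraint (iv): syllable 1 coda /z/ has 1 consonant (> 0) → illicit
/sjuj/ — violates constraint (iv): syllable 1 coda /j/ has 1 consonant (> 0) → illicit
/rnu/ — σ1 onset /rn/ (2C), coda /∅/ ok → licit
/vjpab.ja/ — violates constraint (iv): syllable 1 coda /b/ has 1 consonant (> 0) → illicit
/pvpvu.vu/ — violates constraint (ii): syllable 1 onset /pvpv/ has 4 consonants (> 3) → illicit
/nva.so/ — violates constraint (iii): word begins with /n/ → illicit
/bdzo/ — σ1 onset /bdz/ (3C), coda /∅/ ok → licit
Licit: /rnu/, /bdzo/ → 2.

2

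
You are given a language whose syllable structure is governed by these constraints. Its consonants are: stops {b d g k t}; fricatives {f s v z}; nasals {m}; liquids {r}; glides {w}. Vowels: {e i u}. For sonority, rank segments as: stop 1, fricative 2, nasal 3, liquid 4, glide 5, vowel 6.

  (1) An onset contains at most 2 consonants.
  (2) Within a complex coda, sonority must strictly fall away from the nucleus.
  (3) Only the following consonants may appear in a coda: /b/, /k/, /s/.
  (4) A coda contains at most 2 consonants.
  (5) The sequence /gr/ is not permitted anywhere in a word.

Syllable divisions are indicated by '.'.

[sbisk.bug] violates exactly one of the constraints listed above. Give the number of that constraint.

3

[sbisk.bug]: syllable 2 coda contains /g/, which is not a licensed coda consonant.
This is a violation of constraint 3: "Only the following consonants may appear in a coda: /b/, /k/, /s/."
The remaining constraints (1, 2, 4, 5) are satisfied.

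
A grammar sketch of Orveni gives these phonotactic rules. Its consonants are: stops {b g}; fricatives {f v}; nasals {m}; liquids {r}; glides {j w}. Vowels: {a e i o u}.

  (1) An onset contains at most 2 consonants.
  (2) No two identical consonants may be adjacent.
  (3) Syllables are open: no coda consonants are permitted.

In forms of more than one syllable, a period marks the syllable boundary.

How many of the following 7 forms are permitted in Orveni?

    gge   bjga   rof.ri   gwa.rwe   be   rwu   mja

gge — violates constraint 2: adjacent identical consonants /gg/ → not permitted
bjga — violates constraint 1: syllable 1 onset /bjg/ has 3 consonants (> 2) → not permitted
rof.ri — violates constraint 3: syllable 1 coda /f/ has 1 consonant (> 0) → not permitted
gwa.rwe — σ1 onset /gw/ (2C), coda /∅/ ok; σ2 onset /rw/ (2C), coda /∅/ ok → permitted
be — σ1 onset /b/, coda /∅/ ok → permitted
rwu — σ1 onset /rw/ (2C), coda /∅/ ok → permitted
mja — σ1 onset /mj/ (2C), coda /∅/ ok → permitted
Permitted: gwa.rwe, be, rwu, mja → 4.

4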